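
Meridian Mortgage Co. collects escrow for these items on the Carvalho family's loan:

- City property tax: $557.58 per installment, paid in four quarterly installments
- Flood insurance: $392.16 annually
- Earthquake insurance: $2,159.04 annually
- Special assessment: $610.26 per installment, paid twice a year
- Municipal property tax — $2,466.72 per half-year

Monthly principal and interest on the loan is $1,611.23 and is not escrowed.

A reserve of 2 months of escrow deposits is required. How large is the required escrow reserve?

City property tax: $557.58 × 4 = $2,230.32/yr
Flood insurance: $392.16/yr
Earthquake insurance: $2,159.04/yr
Special assessment: $610.26 × 2 = $1,220.52/yr
Municipal property tax: $2,466.72 × 2 = $4,933.44/yr
Annual escrow total = $2,230.32 + $392.16 + $2,159.04 + $1,220.52 + $4,933.44 = $10,935.48
Base monthly escrow = $10,935.48 ÷ 12 = $911.29
Cushion = 2 × $911.29 = $1,822.58

$1,822.58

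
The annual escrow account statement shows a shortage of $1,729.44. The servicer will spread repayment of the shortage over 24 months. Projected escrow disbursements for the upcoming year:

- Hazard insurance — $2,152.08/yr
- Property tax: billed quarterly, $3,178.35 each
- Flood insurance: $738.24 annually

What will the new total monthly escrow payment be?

$1,372.37

Hazard insurance: $2,152.08/yr
Property tax: $3,178.35 × 4 = $12,713.40/yr
Flood insurance: $738.24/yr
Annual escrow total = $2,152.08 + $12,713.40 + $738.24 = $15,603.72
Base monthly escrow = $15,603.72 / 12 = $1,300.31
Monthly shortage recovery: $1,729.44 / 24 = $72.06
New monthly escrow = $1,300.31 + $72.06 = $1,372.37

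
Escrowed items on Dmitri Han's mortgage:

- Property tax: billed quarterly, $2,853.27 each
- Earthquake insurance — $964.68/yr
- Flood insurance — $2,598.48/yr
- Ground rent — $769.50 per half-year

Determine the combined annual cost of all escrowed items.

$16,515.24

Property tax — $2,853.27 × 4 = $11,413.08 annually
Earthquake insurance — $964.68 annually
Flood insurance — $2,598.48 annually
Ground rent — $769.50 × 2 = $1,539.00 annually
Total annual escrow = $11,413.08 + $964.68 + $2,598.48 + $1,539.00 = $16,515.24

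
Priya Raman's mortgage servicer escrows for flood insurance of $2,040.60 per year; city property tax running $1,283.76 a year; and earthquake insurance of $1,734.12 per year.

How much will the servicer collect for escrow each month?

Flood insurance — $2,040.60/yr
City property tax — $1,283.76/yr
Earthquake insurance — $1,734.12/yr
Yearly total = $2,040.60 + $1,283.76 + $1,734.12 = $5,058.48
Base monthly escrow = $5,058.48 ÷ 12 = $421.54

$421.54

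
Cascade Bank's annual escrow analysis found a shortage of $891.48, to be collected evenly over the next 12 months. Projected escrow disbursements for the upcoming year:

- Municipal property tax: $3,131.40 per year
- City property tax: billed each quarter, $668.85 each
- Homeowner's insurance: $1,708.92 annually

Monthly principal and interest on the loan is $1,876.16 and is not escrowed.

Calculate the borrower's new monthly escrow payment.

Municipal property tax = $3,131.40 annually
City property tax = $668.85 × 4 = $2,675.40 annually
Homeowner's insurance = $1,708.92 annually
Total annual escrow = $3,131.40 + $2,675.40 + $1,708.92 = $7,515.72
Base monthly escrow = $7,515.72 ÷ 12 = $626.31
Shortage spread = $891.48 ÷ 12 = $74.29/mo
Adjusted monthly = $626.31 + $74.29 = $700.60

$700.60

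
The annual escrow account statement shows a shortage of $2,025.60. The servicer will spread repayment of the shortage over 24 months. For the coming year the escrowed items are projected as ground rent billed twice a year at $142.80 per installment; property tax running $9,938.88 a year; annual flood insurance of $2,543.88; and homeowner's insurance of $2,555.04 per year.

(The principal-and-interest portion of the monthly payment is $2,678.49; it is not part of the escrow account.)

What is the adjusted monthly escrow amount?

$1,361.35

Ground rent = $142.80 × 2 = $285.60 annually
Property tax = $9,938.88 annually
Flood insurance = $2,543.88 annually
Homeowner's insurance = $2,555.04 annually
Yearly total = $15,323.40
Monthly escrow = $15,323.40 ÷ 12 = $1,276.95
Shortage spread = $2,025.60 ÷ 24 = $84.40/mo
New monthly escrow = $1,276.95 + $84.40 = $1,361.35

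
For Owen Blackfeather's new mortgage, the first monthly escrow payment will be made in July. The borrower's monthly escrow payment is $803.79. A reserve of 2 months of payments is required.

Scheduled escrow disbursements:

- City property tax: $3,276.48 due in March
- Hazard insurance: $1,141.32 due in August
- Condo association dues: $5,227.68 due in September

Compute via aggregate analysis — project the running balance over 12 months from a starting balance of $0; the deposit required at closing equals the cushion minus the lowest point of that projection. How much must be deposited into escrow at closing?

Cushion = 2 × $803.79 = $1,607.58
Trial balance (start $0, +$803.79 each month, − disbursements):
  Jul: +$803.79 → $803.79
  Aug: +$803.79 − $1,141.32 → $466.26
  Sep: +$803.79 − $5,227.68 → -$3,957.63
  Oct: +$803.79 → -$3,153.84
  Nov: +$803.79 → -$2,350.05
  Dec: +$803.79 → -$1,546.26
  Jan: +$803.79 → -$742.47
  Feb: +$803.79 → $61.32
  Mar: +$803.79 − $3,276.48 → -$2,411.37
  Apr: +$803.79 → -$1,607.58
  May: +$803.79 → -$803.79
  Jun: +$803.79 → $0.00
Lowest trial balance = -$3,957.63 (Sep)
Initial deposit = cushion − low point = $1,607.58 − (-$3,957.63) = $5,565.21

$5,565.21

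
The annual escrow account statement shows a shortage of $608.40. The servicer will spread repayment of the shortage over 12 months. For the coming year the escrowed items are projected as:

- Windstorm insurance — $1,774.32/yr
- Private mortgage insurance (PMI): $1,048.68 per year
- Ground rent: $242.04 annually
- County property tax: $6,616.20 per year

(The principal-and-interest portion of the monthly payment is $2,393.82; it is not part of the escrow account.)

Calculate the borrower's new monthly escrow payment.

Windstorm insurance: $1,774.32 annually
Private mortgage insurance (PMI): $1,048.68 annually
Ground rent: $242.04 annually
County property tax: $6,616.20 annually
Annual escrow total = $1,774.32 + $1,048.68 + $242.04 + $6,616.20 = $9,681.24
Monthly escrow = $9,681.24 ÷ 12 = $806.77
Monthly shortage recovery: $608.40 ÷ 12 = $50.70
Adjusted monthly = $806.77 + $50.70 = $857.47

$857.47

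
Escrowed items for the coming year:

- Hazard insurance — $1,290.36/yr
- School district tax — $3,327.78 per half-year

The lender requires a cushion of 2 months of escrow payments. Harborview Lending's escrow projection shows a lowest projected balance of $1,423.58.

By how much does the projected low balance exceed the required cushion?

Hazard insurance: $1,290.36 per year
School district tax: $3,327.78 × 2 = $6,655.56 per year
Annual escrow total = $1,290.36 + $6,655.56 = $7,945.92
Per month = $7,945.92 ÷ 12 = $662.16
Required reserve = 2 × $662.16 = $1,324.32
Surplus = $1,423.58 − $1,324.32 = $99.26

$99.26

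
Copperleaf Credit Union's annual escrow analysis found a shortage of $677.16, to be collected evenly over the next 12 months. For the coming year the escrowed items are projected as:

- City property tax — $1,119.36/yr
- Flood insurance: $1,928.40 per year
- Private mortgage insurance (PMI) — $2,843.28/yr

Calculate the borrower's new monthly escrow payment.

City property tax — $1,119.36 annually
Flood insurance — $1,928.40 annually
Private mortgage insurance (PMI) — $2,843.28 annually
Total per year = $1,119.36 + $1,928.40 + $2,843.28 = $5,891.04
Monthly = $5,891.04 ÷ 12 = $490.92
Shortage per month = $677.16 / 12 = $56.43
Adjusted monthly = $490.92 + $56.43 = $547.35

$547.35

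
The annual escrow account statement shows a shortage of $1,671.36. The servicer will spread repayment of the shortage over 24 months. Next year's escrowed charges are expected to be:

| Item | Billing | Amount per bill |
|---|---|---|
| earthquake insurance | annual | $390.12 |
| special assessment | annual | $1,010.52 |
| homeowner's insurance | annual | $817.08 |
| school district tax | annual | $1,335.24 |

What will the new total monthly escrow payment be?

$365.72

Earthquake insurance: $390.12 annually
Special assessment: $1,010.52 annually
Homeowner's insurance: $817.08 annually
School district tax: $1,335.24 annually
Total annual escrow = $390.12 + $1,010.52 + $817.08 + $1,335.24 = $3,552.96
Base monthly escrow = $3,552.96 / 12 = $296.08
Monthly shortage recovery: $1,671.36 ÷ 24 = $69.64
Adjusted monthly = $296.08 + $69.64 = $365.72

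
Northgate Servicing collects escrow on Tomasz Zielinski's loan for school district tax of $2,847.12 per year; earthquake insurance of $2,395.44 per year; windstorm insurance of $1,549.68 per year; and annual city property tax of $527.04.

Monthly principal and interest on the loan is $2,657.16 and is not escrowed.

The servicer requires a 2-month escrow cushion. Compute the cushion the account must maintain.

School district tax — $2,847.12/yr
Earthquake insurance — $2,395.44/yr
Windstorm insurance — $1,549.68/yr
City property tax — $527.04/yr
Annual escrow total = $7,319.28
Base monthly escrow = $7,319.28 / 12 = $609.94
Required cushion = 2 × $609.94 = $1,219.88

$1,219.88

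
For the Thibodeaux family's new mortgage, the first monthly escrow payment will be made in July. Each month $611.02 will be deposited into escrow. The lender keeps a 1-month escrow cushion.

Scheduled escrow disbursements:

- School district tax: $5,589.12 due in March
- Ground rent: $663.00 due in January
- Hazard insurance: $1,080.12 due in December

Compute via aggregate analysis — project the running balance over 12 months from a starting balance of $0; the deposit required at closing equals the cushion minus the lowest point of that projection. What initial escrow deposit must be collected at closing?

Cushion = 1 × $611.02 = $611.02
Trial balance (start $0, +$611.02 each month, − disbursements):
  Jul: +$611.02 → $611.02
  Aug: +$611.02 → $1,222.04
  Sep: +$611.02 → $1,833.06
  Oct: +$611.02 → $2,444.08
  Nov: +$611.02 → $3,055.10
  Dec: +$611.02 − $1,080.12 → $2,586.00
  Jan: +$611.02 − $663.00 → $2,534.02
  Feb: +$611.02 → $3,145.04
  Mar: +$611.02 − $5,589.12 → -$1,833.06
  Apr: +$611.02 → -$1,222.04
  May: +$611.02 → -$611.02
  Jun: +$611.02 → $0.00
Lowest trial balance = -$1,833.06 (Mar)
Initial deposit = cushion − low point = $611.02 − (-$1,833.06) = $2,444.08

$2,444.08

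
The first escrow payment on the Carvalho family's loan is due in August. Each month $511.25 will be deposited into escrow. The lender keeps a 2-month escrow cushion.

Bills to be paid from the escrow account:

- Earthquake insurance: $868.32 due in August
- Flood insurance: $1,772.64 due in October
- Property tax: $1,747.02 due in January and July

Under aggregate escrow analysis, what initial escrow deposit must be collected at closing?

$2,342.98

Cushion = 2 × $511.25 = $1,022.50
Trial balance (start $0, +$511.25 each month, − disbursements):
  Aug: +$511.25 − $868.32 → -$357.07
  Sep: +$511.25 → $154.18
  Oct: +$511.25 − $1,772.64 → -$1,107.21
  Nov: +$511.25 → -$595.96
  Dec: +$511.25 → -$84.71
  Jan: +$511.25 − $1,747.02 → -$1,320.48
  Feb: +$511.25 → -$809.23
  Mar: +$511.25 → -$297.98
  Apr: +$511.25 → $213.27
  May: +$511.25 → $724.52
  Jun: +$511.25 → $1,235.77
  Jul: +$511.25 − $1,747.02 → $0.00
Lowest trial balance = -$1,320.48 (Jan)
Initial deposit = cushion − low point = $1,022.50 − (-$1,320.48) = $2,342.98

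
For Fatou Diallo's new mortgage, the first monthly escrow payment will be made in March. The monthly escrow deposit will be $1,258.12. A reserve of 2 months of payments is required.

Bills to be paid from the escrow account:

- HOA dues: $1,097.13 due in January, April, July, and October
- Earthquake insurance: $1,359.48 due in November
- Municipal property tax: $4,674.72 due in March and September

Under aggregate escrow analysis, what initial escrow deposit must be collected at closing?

Cushion = 2 × $1,258.12 = $2,516.24
Trial balance (start $0, +$1,258.12 each month, − disbursements):
  Mar: +$1,258.12 − $4,674.72 → -$3,416.60
  Apr: +$1,258.12 − $1,097.13 → -$3,255.61
  May: +$1,258.12 → -$1,997.49
  Jun: +$1,258.12 → -$739.37
  Jul: +$1,258.12 − $1,097.13 → -$578.38
  Aug: +$1,258.12 → $679.74
  Sep: +$1,258.12 − $4,674.72 → -$2,736.86
  Oct: +$1,258.12 − $1,097.13 → -$2,575.87
  Nov: +$1,258.12 − $1,359.48 → -$2,677.23
  Dec: +$1,258.12 → -$1,419.11
  Jan: +$1,258.12 − $1,097.13 → -$1,258.12
  Feb: +$1,258.12 → $0.00
Lowest trial balance = -$3,416.60 (Mar)
Initial deposit = cushion − low point = $2,516.24 − (-$3,416.60) = $5,932.84

$5,932.84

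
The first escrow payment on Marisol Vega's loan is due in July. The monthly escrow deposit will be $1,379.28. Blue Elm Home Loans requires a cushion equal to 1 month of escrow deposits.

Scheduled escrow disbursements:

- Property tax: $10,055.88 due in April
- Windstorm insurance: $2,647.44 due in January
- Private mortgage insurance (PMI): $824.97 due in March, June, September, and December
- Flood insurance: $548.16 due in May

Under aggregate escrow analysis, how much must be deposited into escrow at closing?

Cushion = 1 × $1,379.28 = $1,379.28
Trial balance (start $0, +$1,379.28 each month, − disbursements):
  Jul: +$1,379.28 → $1,379.28
  Aug: +$1,379.28 → $2,758.56
  Sep: +$1,379.28 − $824.97 → $3,312.87
  Oct: +$1,379.28 → $4,692.15
  Nov: +$1,379.28 → $6,071.43
  Dec: +$1,379.28 − $824.97 → $6,625.74
  Jan: +$1,379.28 − $2,647.44 → $5,357.58
  Feb: +$1,379.28 → $6,736.86
  Mar: +$1,379.28 − $824.97 → $7,291.17
  Apr: +$1,379.28 − $10,055.88 → -$1,385.43
  May: +$1,379.28 − $548.16 → -$554.31
  Jun: +$1,379.28 − $824.97 → $0.00
Lowest trial balance = -$1,385.43 (Apr)
Initial deposit = cushion − low point = $1,379.28 − (-$1,385.43) = $2,764.71

$2,764.71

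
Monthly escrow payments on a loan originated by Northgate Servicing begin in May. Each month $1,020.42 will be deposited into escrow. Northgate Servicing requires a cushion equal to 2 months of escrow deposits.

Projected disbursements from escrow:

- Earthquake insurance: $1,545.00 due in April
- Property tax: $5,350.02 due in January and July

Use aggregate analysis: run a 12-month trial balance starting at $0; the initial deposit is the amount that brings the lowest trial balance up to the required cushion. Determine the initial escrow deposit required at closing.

Cushion = 2 × $1,020.42 = $2,040.84
Trial balance (start $0, +$1,020.42 each month, − disbursements):
  May: +$1,020.42 → $1,020.42
  Jun: +$1,020.42 → $2,040.84
  Jul: +$1,020.42 − $5,350.02 → -$2,288.76
  Aug: +$1,020.42 → -$1,268.34
  Sep: +$1,020.42 → -$247.92
  Oct: +$1,020.42 → $772.50
  Nov: +$1,020.42 → $1,792.92
  Dec: +$1,020.42 → $2,813.34
  Jan: +$1,020.42 − $5,350.02 → -$1,516.26
  Feb: +$1,020.42 → -$495.84
  Mar: +$1,020.42 → $524.58
  Apr: +$1,020.42 − $1,545.00 → $0.00
Lowest trial balance = -$2,288.76 (Jul)
Initial deposit = cushion − low point = $2,040.84 − (-$2,288.76) = $4,329.60

$4,329.60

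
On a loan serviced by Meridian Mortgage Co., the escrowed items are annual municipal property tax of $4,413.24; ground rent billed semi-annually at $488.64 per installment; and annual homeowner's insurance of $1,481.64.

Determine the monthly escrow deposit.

$572.68

Municipal property tax — $4,413.24
Ground rent — $488.64 × 2 = $977.28
Homeowner's insurance — $1,481.64
Combined annual = $4,413.24 + $977.28 + $1,481.64 = $6,872.16
Per month = $6,872.16 / 12 = $572.68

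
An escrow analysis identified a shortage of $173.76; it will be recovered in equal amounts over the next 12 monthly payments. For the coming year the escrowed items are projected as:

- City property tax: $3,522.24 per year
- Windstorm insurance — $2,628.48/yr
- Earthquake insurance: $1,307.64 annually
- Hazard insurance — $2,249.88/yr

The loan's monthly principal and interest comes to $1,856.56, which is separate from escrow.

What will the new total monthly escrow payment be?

$823.50

City property tax = $3,522.24 per year
Windstorm insurance = $2,628.48 per year
Earthquake insurance = $1,307.64 per year
Hazard insurance = $2,249.88 per year
Annual escrow total = $3,522.24 + $2,628.48 + $1,307.64 + $2,249.88 = $9,708.24
Base monthly escrow = $9,708.24 ÷ 12 = $809.02
Shortage spread = $173.76 / 12 = $14.48/mo
Adjusted monthly = $809.02 + $14.48 = $823.50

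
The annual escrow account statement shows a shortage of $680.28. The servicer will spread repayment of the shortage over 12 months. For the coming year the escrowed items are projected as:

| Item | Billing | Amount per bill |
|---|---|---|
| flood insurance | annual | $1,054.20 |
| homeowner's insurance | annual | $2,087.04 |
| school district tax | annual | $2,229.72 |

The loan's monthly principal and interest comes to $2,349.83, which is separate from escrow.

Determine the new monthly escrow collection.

Flood insurance — $1,054.20 annually
Homeowner's insurance — $2,087.04 annually
School district tax — $2,229.72 annually
Yearly total = $1,054.20 + $2,087.04 + $2,229.72 = $5,370.96
Per month = $5,370.96 / 12 = $447.58
Shortage per month = $680.28 / 12 = $56.69
Adjusted monthly = $447.58 + $56.69 = $504.27

$504.27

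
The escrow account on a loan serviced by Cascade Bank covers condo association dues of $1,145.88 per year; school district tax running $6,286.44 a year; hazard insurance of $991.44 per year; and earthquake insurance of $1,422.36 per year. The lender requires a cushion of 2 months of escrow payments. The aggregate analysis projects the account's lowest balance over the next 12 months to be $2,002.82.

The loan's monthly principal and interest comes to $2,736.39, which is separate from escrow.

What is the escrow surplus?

Condo association dues: $1,145.88/yr
School district tax: $6,286.44/yr
Hazard insurance: $991.44/yr
Earthquake insurance: $1,422.36/yr
Annual escrow total = $1,145.88 + $6,286.44 + $991.44 + $1,422.36 = $9,846.12
Base monthly escrow = $9,846.12 ÷ 12 = $820.51
Required reserve = 2 × $820.51 = $1,641.02
Excess over cushion: $2,002.82 − $1,641.02 = $361.80

$361.80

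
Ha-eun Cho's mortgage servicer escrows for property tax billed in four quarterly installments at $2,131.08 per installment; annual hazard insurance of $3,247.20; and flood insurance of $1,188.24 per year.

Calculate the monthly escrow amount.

$1,079.98

Property tax = $2,131.08 × 4 = $8,524.32 per year
Hazard insurance = $3,247.20 per year
Flood insurance = $1,188.24 per year
Total per year = $8,524.32 + $3,247.20 + $1,188.24 = $12,959.76
Per month = $12,959.76 ÷ 12 = $1,079.98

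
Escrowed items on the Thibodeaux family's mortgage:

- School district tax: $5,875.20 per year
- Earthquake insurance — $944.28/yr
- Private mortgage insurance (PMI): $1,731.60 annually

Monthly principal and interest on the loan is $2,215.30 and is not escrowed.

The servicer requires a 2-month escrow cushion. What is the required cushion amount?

School district tax: $5,875.20 annually
Earthquake insurance: $944.28 annually
Private mortgage insurance (PMI): $1,731.60 annually
Total per year = $5,875.20 + $944.28 + $1,731.60 = $8,551.08
Monthly escrow = $8,551.08 ÷ 12 = $712.59
Required cushion = 2 × $712.59 = $1,425.18

$1,425.18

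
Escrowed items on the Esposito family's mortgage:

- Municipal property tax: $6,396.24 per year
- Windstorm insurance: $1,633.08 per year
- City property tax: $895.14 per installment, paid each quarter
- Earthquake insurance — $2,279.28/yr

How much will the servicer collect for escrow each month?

$1,157.43

Municipal property tax = $6,396.24 annually
Windstorm insurance = $1,633.08 annually
City property tax = $895.14 × 4 = $3,580.56 annually
Earthquake insurance = $2,279.28 annually
Annual escrow total = $13,889.16
Monthly escrow = $13,889.16 / 12 = $1,157.43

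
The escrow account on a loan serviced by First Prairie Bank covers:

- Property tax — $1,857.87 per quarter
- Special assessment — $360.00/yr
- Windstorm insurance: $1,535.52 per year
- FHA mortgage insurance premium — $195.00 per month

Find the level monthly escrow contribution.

$972.25

Property tax = $1,857.87 × 4 = $7,431.48 per year
Special assessment = $360.00 per year
Windstorm insurance = $1,535.52 per year
FHA mortgage insurance premium = $195.00 × 12 = $2,340.00 per year
Yearly total = $7,431.48 + $360.00 + $1,535.52 + $2,340.00 = $11,667.00
Monthly escrow = $11,667.00 / 12 = $972.25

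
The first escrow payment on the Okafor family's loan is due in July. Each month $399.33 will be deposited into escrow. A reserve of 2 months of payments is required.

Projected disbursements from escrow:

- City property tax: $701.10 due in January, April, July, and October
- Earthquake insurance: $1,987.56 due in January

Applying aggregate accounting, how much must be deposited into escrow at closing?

$2,094.21

Cushion = 2 × $399.33 = $798.66
Trial balance (start $0, +$399.33 each month, − disbursements):
  Jul: +$399.33 − $701.10 → -$301.77
  Aug: +$399.33 → $97.56
  Sep: +$399.33 → $496.89
  Oct: +$399.33 − $701.10 → $195.12
  Nov: +$399.33 → $594.45
  Dec: +$399.33 → $993.78
  Jan: +$399.33 − $2,688.66 → -$1,295.55
  Feb: +$399.33 → -$896.22
  Mar: +$399.33 → -$496.89
  Apr: +$399.33 − $701.10 → -$798.66
  May: +$399.33 → -$399.33
  Jun: +$399.33 → $0.00
Lowest trial balance = -$1,295.55 (Jan)
Initial deposit = cushion − low point = $798.66 − (-$1,295.55) = $2,094.21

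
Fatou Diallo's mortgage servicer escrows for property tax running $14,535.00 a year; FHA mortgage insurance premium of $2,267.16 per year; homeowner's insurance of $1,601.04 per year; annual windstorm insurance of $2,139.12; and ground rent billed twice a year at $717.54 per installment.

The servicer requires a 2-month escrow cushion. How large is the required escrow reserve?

$3,662.90

Property tax = $14,535.00
FHA mortgage insurance premium = $2,267.16
Homeowner's insurance = $1,601.04
Windstorm insurance = $2,139.12
Ground rent = $717.54 × 2 = $1,435.08
Total annual escrow = $21,977.40
Monthly = $21,977.40 ÷ 12 = $1,831.45
Cushion = 2 × $1,831.45 = $3,662.90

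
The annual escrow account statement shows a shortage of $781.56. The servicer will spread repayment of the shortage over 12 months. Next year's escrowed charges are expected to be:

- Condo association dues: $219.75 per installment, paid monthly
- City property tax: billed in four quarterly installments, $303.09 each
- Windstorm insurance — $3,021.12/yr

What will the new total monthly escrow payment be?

$637.67

Condo association dues = $219.75 × 12 = $2,637.00/yr
City property tax = $303.09 × 4 = $1,212.36/yr
Windstorm insurance = $3,021.12/yr
Total per year = $2,637.00 + $1,212.36 + $3,021.12 = $6,870.48
Monthly = $6,870.48 / 12 = $572.54
Shortage per month = $781.56 / 12 = $65.13
Adjusted monthly = $572.54 + $65.13 = $637.67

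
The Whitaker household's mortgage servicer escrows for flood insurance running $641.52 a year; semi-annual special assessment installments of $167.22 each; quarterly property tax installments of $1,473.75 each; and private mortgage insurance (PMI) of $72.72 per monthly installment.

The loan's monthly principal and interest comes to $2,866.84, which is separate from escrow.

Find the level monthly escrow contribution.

$645.30

Flood insurance — $641.52/yr
Special assessment — $167.22 × 2 = $334.44/yr
Property tax — $1,473.75 × 4 = $5,895.00/yr
Private mortgage insurance (PMI) — $72.72 × 12 = $872.64/yr
Yearly total = $7,743.60
Monthly = $7,743.60 ÷ 12 = $645.30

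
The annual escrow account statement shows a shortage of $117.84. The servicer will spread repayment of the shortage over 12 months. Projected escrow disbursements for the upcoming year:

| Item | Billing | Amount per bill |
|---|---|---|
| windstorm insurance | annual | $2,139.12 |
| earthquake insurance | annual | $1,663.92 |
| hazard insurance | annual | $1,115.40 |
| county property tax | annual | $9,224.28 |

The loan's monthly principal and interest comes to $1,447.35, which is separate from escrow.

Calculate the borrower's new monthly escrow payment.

$1,188.38

Windstorm insurance — $2,139.12
Earthquake insurance — $1,663.92
Hazard insurance — $1,115.40
County property tax — $9,224.28
Annual escrow total = $2,139.12 + $1,663.92 + $1,115.40 + $9,224.28 = $14,142.72
Monthly escrow = $14,142.72 ÷ 12 = $1,178.56
Shortage per month = $117.84 / 12 = $9.82
Adjusted monthly = $1,178.56 + $9.82 = $1,188.38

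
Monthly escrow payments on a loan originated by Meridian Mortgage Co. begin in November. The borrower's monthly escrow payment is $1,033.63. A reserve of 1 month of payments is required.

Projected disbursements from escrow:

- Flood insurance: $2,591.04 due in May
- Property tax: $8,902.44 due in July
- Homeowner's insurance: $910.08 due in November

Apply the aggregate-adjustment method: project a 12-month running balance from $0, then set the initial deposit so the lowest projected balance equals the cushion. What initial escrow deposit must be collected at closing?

$4,134.52

Cushion = 1 × $1,033.63 = $1,033.63
Trial balance (start $0, +$1,033.63 each month, − disbursements):
  Nov: +$1,033.63 − $910.08 → $123.55
  Dec: +$1,033.63 → $1,157.18
  Jan: +$1,033.63 → $2,190.81
  Feb: +$1,033.63 → $3,224.44
  Mar: +$1,033.63 → $4,258.07
  Apr: +$1,033.63 → $5,291.70
  May: +$1,033.63 − $2,591.04 → $3,734.29
  Jun: +$1,033.63 → $4,767.92
  Jul: +$1,033.63 − $8,902.44 → -$3,100.89
  Aug: +$1,033.63 → -$2,067.26
  Sep: +$1,033.63 → -$1,033.63
  Oct: +$1,033.63 → $0.00
Lowest trial balance = -$3,100.89 (Jul)
Initial deposit = cushion − low point = $1,033.63 − (-$3,100.89) = $4,134.52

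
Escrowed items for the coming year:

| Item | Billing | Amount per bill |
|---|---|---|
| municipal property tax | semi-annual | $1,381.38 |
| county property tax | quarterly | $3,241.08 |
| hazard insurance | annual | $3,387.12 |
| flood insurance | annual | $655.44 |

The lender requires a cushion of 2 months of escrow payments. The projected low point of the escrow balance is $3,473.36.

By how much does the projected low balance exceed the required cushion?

$178.42

Municipal property tax — $1,381.38 × 2 = $2,762.76 annually
County property tax — $3,241.08 × 4 = $12,964.32 annually
Hazard insurance — $3,387.12 annually
Flood insurance — $655.44 annually
Yearly total = $2,762.76 + $12,964.32 + $3,387.12 + $655.44 = $19,769.64
Monthly = $19,769.64 ÷ 12 = $1,647.47
Required cushion = 2 × $1,647.47 = $3,294.94
Excess over cushion: $3,473.36 − $3,294.94 = $178.42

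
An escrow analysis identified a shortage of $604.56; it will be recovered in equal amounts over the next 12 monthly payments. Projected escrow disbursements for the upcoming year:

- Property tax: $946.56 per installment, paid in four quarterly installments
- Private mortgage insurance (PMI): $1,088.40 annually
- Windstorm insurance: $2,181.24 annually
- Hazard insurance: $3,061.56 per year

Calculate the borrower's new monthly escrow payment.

Property tax: $946.56 × 4 = $3,786.24/yr
Private mortgage insurance (PMI): $1,088.40/yr
Windstorm insurance: $2,181.24/yr
Hazard insurance: $3,061.56/yr
Yearly total = $3,786.24 + $1,088.40 + $2,181.24 + $3,061.56 = $10,117.44
Per month = $10,117.44 ÷ 12 = $843.12
Monthly shortage recovery: $604.56 / 12 = $50.38
New monthly escrow = $843.12 + $50.38 = $893.50

$893.50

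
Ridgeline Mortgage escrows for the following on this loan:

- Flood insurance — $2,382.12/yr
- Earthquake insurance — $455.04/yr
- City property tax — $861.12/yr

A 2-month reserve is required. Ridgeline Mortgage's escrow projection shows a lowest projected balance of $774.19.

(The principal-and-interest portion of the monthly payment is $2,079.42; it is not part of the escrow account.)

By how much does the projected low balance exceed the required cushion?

Flood insurance = $2,382.12/yr
Earthquake insurance = $455.04/yr
City property tax = $861.12/yr
Combined annual = $2,382.12 + $455.04 + $861.12 = $3,698.28
Monthly = $3,698.28 ÷ 12 = $308.19
Cushion = 2 × $308.19 = $616.38
Surplus = $774.19 − $616.38 = $157.81

$157.81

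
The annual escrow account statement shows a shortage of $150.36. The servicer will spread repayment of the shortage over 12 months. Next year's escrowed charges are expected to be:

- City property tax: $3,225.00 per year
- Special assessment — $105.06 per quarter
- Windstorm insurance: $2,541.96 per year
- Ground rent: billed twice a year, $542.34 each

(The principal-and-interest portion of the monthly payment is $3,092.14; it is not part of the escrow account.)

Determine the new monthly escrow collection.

$618.52

City property tax: $3,225.00/yr
Special assessment: $105.06 × 4 = $420.24/yr
Windstorm insurance: $2,541.96/yr
Ground rent: $542.34 × 2 = $1,084.68/yr
Total per year = $7,271.88
Monthly = $7,271.88 / 12 = $605.99
Shortage per month = $150.36 / 12 = $12.53
Adjusted monthly = $605.99 + $12.53 = $618.52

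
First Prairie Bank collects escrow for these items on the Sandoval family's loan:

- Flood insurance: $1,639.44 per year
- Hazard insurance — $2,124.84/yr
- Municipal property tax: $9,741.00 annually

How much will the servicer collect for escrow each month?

Flood insurance: $1,639.44
Hazard insurance: $2,124.84
Municipal property tax: $9,741.00
Total per year = $13,505.28
Base monthly escrow = $13,505.28 ÷ 12 = $1,125.44

$1,125.44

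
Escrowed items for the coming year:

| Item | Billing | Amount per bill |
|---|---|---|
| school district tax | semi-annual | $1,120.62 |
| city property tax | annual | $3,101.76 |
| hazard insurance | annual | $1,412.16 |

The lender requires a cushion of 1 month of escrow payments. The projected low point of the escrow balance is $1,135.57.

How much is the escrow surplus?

School district tax — $1,120.62 × 2 = $2,241.24
City property tax — $3,101.76
Hazard insurance — $1,412.16
Total per year = $6,755.16
Base monthly escrow = $6,755.16 / 12 = $562.93
Cushion = 1 × $562.93 = $562.93
Excess over cushion: $1,135.57 − $562.93 = $572.64

$572.64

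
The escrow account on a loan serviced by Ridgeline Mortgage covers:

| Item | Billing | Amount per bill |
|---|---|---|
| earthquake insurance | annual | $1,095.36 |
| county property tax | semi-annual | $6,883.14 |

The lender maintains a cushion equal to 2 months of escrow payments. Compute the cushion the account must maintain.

Earthquake insurance: $1,095.36 per year
County property tax: $6,883.14 × 2 = $13,766.28 per year
Yearly total = $14,861.64
Monthly = $14,861.64 / 12 = $1,238.47
Required cushion = 2 × $1,238.47 = $2,476.94

$2,476.94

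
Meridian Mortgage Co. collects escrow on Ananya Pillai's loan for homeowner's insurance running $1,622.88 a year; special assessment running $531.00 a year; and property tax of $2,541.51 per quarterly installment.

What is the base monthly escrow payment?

Homeowner's insurance: $1,622.88
Special assessment: $531.00
Property tax: $2,541.51 × 4 = $10,166.04
Yearly total = $1,622.88 + $531.00 + $10,166.04 = $12,319.92
Base monthly escrow = $12,319.92 ÷ 12 = $1,026.66

$1,026.66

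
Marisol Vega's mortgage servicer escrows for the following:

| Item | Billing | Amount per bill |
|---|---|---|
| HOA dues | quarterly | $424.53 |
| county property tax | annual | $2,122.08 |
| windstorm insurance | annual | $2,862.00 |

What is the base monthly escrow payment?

HOA dues — $424.53 × 4 = $1,698.12/yr
County property tax — $2,122.08/yr
Windstorm insurance — $2,862.00/yr
Yearly total = $1,698.12 + $2,122.08 + $2,862.00 = $6,682.20
Monthly = $6,682.20 ÷ 12 = $556.85

$556.85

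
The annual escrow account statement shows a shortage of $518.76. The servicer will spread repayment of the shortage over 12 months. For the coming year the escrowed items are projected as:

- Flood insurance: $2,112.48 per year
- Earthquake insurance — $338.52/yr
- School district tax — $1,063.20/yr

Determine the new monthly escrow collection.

Flood insurance = $2,112.48
Earthquake insurance = $338.52
School district tax = $1,063.20
Total per year = $2,112.48 + $338.52 + $1,063.20 = $3,514.20
Base monthly escrow = $3,514.20 ÷ 12 = $292.85
Shortage per month = $518.76 ÷ 12 = $43.23
Adjusted monthly = $292.85 + $43.23 = $336.08

$336.08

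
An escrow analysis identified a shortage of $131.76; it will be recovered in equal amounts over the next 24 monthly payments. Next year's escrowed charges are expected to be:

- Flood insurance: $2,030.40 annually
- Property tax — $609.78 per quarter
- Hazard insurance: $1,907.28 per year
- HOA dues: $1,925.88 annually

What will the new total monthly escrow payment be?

Flood insurance: $2,030.40 per year
Property tax: $609.78 × 4 = $2,439.12 per year
Hazard insurance: $1,907.28 per year
HOA dues: $1,925.88 per year
Total per year = $2,030.40 + $2,439.12 + $1,907.28 + $1,925.88 = $8,302.68
Monthly escrow = $8,302.68 / 12 = $691.89
Monthly shortage recovery: $131.76 / 24 = $5.49
Adjusted monthly = $691.89 + $5.49 = $697.38

$697.38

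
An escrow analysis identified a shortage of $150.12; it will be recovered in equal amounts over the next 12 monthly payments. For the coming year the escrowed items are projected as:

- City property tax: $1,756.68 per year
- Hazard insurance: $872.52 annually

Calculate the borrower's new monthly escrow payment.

$231.61

City property tax = $1,756.68 annually
Hazard insurance = $872.52 annually
Total annual escrow = $2,629.20
Monthly = $2,629.20 ÷ 12 = $219.10
Shortage per month = $150.12 / 12 = $12.51
Adjusted monthly = $219.10 + $12.51 = $231.61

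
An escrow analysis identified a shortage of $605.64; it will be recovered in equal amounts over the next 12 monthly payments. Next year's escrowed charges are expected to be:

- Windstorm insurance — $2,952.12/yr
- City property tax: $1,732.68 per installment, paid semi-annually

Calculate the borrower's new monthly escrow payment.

$585.26

Windstorm insurance = $2,952.12 annually
City property tax = $1,732.68 × 2 = $3,465.36 annually
Yearly total = $2,952.12 + $3,465.36 = $6,417.48
Base monthly escrow = $6,417.48 / 12 = $534.79
Monthly shortage recovery: $605.64 ÷ 12 = $50.47
Adjusted monthly = $534.79 + $50.47 = $585.26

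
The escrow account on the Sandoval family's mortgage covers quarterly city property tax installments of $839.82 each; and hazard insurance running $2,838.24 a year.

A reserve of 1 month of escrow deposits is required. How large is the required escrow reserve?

$516.46

City property tax: $839.82 × 4 = $3,359.28 per year
Hazard insurance: $2,838.24 per year
Total annual escrow = $3,359.28 + $2,838.24 = $6,197.52
Per month = $6,197.52 ÷ 12 = $516.46
Cushion = 1 × $516.46 = $516.46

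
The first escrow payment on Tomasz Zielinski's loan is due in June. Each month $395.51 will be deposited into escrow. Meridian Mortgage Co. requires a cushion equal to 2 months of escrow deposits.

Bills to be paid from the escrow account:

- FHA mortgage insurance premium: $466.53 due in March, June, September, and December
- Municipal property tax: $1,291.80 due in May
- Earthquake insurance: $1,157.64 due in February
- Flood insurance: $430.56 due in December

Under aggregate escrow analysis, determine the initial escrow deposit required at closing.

$862.04

Cushion = 2 × $395.51 = $791.02
Trial balance (start $0, +$395.51 each month, − disbursements):
  Jun: +$395.51 − $466.53 → -$71.02
  Jul: +$395.51 → $324.49
  Aug: +$395.51 → $720.00
  Sep: +$395.51 − $466.53 → $648.98
  Oct: +$395.51 → $1,044.49
  Nov: +$395.51 → $1,440.00
  Dec: +$395.51 − $897.09 → $938.42
  Jan: +$395.51 → $1,333.93
  Feb: +$395.51 − $1,157.64 → $571.80
  Mar: +$395.51 − $466.53 → $500.78
  Apr: +$395.51 → $896.29
  May: +$395.51 − $1,291.80 → $0.00
Lowest trial balance = -$71.02 (Jun)
Initial deposit = cushion − low point = $791.02 − (-$71.02) = $862.04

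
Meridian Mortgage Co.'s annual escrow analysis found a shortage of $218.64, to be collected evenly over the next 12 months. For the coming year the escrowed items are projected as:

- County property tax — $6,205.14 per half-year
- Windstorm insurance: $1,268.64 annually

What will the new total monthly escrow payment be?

County property tax — $6,205.14 × 2 = $12,410.28
Windstorm insurance — $1,268.64
Yearly total = $13,678.92
Monthly escrow = $13,678.92 / 12 = $1,139.91
Monthly shortage recovery: $218.64 / 12 = $18.22
Adjusted monthly = $1,139.91 + $18.22 = $1,158.13

$1,158.13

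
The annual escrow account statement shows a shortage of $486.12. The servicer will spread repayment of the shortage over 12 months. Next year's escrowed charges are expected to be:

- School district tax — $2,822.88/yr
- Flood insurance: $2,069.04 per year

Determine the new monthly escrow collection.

$448.17

School district tax: $2,822.88/yr
Flood insurance: $2,069.04/yr
Combined annual = $4,891.92
Monthly = $4,891.92 / 12 = $407.66
Shortage per month = $486.12 / 12 = $40.51
Adjusted monthly = $407.66 + $40.51 = $448.17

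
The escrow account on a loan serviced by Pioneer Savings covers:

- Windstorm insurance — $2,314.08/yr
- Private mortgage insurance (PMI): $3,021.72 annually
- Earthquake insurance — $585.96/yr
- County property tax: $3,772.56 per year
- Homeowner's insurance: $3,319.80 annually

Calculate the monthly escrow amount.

$1,084.51

Windstorm insurance: $2,314.08 annually
Private mortgage insurance (PMI): $3,021.72 annually
Earthquake insurance: $585.96 annually
County property tax: $3,772.56 annually
Homeowner's insurance: $3,319.80 annually
Total per year = $13,014.12
Base monthly escrow = $13,014.12 / 12 = $1,084.51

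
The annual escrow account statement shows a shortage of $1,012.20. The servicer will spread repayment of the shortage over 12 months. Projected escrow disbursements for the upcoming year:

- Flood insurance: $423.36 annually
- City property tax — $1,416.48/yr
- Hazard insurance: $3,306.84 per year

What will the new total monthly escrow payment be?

$513.24

Flood insurance: $423.36 annually
City property tax: $1,416.48 annually
Hazard insurance: $3,306.84 annually
Annual escrow total = $423.36 + $1,416.48 + $3,306.84 = $5,146.68
Monthly escrow = $5,146.68 ÷ 12 = $428.89
Monthly shortage recovery: $1,012.20 ÷ 12 = $84.35
New monthly escrow = $428.89 + $84.35 = $513.24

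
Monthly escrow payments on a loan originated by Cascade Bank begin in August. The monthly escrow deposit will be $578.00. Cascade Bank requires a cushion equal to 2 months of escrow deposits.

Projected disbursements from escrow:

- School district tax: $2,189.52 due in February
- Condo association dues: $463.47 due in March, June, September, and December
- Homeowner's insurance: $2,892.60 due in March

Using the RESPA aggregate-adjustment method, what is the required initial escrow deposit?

Cushion = 2 × $578.00 = $1,156.00
Trial balance (start $0, +$578.00 each month, − disbursements):
  Aug: +$578.00 → $578.00
  Sep: +$578.00 − $463.47 → $692.53
  Oct: +$578.00 → $1,270.53
  Nov: +$578.00 → $1,848.53
  Dec: +$578.00 − $463.47 → $1,963.06
  Jan: +$578.00 → $2,541.06
  Feb: +$578.00 − $2,189.52 → $929.54
  Mar: +$578.00 − $3,356.07 → -$1,848.53
  Apr: +$578.00 → -$1,270.53
  May: +$578.00 → -$692.53
  Jun: +$578.00 − $463.47 → -$578.00
  Jul: +$578.00 → $0.00
Lowest trial balance = -$1,848.53 (Mar)
Initial deposit = cushion − low point = $1,156.00 − (-$1,848.53) = $3,004.53

$3,004.53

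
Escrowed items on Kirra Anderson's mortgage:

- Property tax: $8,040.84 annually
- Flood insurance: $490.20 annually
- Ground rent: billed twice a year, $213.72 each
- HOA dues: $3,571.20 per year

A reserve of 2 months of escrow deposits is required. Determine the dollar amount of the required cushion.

$2,088.28

Property tax — $8,040.84 annually
Flood insurance — $490.20 annually
Ground rent — $213.72 × 2 = $427.44 annually
HOA dues — $3,571.20 annually
Total annual escrow = $8,040.84 + $490.20 + $427.44 + $3,571.20 = $12,529.68
Monthly = $12,529.68 ÷ 12 = $1,044.14
Cushion = 2 × $1,044.14 = $2,088.28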